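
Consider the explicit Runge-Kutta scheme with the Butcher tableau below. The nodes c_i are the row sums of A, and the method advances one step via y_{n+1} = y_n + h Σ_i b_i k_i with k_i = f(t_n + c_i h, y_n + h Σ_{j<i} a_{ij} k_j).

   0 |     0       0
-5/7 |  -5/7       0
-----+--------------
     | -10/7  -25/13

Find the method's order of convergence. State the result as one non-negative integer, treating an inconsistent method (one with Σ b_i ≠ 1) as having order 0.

0

b = (-10/7, -25/13)
c = (0, -5/7)
Σ b_i: (-10/7)·1 + (-25/13)·1 = -305/91 ≠ 1 ⇒ order 0.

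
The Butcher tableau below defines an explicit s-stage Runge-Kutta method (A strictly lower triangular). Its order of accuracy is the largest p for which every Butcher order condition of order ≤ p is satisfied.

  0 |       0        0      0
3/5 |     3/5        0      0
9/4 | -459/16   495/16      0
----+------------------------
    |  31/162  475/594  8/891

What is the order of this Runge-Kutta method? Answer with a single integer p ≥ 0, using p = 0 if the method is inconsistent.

3

b = (31/162, 475/594, 8/891)
c = (0, 3/5, 9/4)
Ac = (0, 0, 297/16)
Σ b_i: 31/162·1 + 475/594·1 + 8/891·1 = 1 ✓
b·c: 475/594·3/5 + 8/891·9/4 = 1/2 ✓
b·c²: 475/594·9/25 + 8/891·81/16 = 1/3 ✓
b·Ac: 8/891·297/16 = 1/6 ✓; 3 stages ⇒ order 3.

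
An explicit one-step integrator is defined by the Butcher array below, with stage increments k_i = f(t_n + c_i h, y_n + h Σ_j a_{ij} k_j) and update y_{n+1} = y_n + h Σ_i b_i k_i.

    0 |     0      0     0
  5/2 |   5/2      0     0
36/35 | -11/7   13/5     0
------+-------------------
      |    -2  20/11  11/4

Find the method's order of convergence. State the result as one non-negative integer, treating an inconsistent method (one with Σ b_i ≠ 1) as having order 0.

0

b = (-2, 20/11, 11/4)
c = (0, 5/2, 36/35)
Ac = (0, 0, 13/2)
Σ b_i: (-2)·1 + 20/11·1 + 11/4·1 = 113/44 ≠ 1 ⇒ order 0.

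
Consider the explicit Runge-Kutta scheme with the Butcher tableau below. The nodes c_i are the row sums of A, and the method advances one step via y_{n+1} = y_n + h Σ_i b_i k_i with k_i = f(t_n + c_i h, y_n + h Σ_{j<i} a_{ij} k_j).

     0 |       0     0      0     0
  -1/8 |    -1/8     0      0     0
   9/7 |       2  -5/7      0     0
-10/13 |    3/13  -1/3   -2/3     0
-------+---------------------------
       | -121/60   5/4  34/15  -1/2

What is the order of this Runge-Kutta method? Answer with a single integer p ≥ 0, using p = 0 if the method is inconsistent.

1

b = (-121/60, 5/4, 34/15, -1/2)
c = (0, -1/8, 9/7, -10/13)
Ac = (0, 0, 5/56, -137/168)
Σ b_i: (-121/60)·1 + 5/4·1 + 34/15·1 + (-1/2)·1 = 1 ✓
b·c: 5/4·(-1/8) + 34/15·9/7 + (-1/2)·(-10/13) = 45757/14560 ≠ 1/2 ⇒ order 1.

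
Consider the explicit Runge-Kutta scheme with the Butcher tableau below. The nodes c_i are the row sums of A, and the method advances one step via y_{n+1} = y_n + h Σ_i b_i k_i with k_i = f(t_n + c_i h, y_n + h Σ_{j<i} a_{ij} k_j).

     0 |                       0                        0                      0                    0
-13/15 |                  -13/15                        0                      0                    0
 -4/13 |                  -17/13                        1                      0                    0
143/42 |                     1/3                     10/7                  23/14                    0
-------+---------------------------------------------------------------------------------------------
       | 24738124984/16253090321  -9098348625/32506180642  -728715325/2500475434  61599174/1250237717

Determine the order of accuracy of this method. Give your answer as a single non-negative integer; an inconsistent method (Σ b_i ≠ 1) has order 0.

b = (24738124984/16253090321, -9098348625/32506180642, -728715325/2500475434, 61599174/1250237717)
c = (0, -13/15, -4/13, 143/42)
Ac = (0, 0, -13/15, -68/39)
Σ b_i: 24738124984/16253090321·1 + (-9098348625/32506180642)·1 + (-728715325/2500475434)·1 + 61599174/1250237717·1 = 1 ✓
b·c: (-9098348625/32506180642)·(-13/15) + (-728715325/2500475434)·(-4/13) + 61599174/1250237717·143/42 = 1/2 ✓
b·c²: (-9098348625/32506180642)·169/225 + (-728715325/2500475434)·16/169 + 61599174/1250237717·20449/1764 = 1/3 ✓
b·Ac: (-728715325/2500475434)·(-13/15) + 61599174/1250237717·(-68/39) = 1/6 ✓
b·c³: (-9098348625/32506180642)·(-2197/3375) + (-728715325/2500475434)·(-64/2197) + 61599174/1250237717·2924207/74088 = 8745906121565/4095778760892 ≠ 1/4 ⇒ order 3.
b·(c∘Ac): (-728715325/2500475434)·4/15 + 61599174/1250237717·(-374/63) = -1388538086/3750713151 ≠ 1/8
b·Ac²: (-728715325/2500475434)·169/225 + 61599174/1250237717·65402/53235 = -231654454949/1462778128890 ≠ 1/12
b·A²c: 61599174/1250237717·(-299/210) = -438527453/6251188585 ≠ 1/24

3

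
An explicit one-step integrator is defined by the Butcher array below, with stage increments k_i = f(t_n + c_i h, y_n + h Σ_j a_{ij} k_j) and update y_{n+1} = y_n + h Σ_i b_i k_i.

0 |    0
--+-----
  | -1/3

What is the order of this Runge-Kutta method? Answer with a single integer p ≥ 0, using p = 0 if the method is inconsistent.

b = (-1/3)
c = (0)
Σ b_i: (-1/3)·1 = -1/3 ≠ 1 ⇒ order 0.

0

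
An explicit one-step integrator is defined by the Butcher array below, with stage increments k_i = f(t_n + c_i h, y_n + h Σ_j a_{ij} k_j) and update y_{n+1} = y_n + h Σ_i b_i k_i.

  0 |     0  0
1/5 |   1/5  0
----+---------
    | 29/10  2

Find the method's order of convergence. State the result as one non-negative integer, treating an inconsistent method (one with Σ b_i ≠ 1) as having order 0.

b = (29/10, 2)
c = (0, 1/5)
Σ b_i: 29/10·1 + 2·1 = 49/10 ≠ 1 ⇒ order 0.

0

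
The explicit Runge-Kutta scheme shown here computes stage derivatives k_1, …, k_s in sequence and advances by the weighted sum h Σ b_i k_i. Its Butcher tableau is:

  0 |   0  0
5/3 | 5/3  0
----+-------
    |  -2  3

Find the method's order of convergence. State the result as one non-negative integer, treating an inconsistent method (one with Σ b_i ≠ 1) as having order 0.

1

b = (-2, 3)
c = (0, 5/3)
Σ b_i: (-2)·1 + 3·1 = 1 ✓
b·c: 3·5/3 = 5 ≠ 1/2 ⇒ order 1.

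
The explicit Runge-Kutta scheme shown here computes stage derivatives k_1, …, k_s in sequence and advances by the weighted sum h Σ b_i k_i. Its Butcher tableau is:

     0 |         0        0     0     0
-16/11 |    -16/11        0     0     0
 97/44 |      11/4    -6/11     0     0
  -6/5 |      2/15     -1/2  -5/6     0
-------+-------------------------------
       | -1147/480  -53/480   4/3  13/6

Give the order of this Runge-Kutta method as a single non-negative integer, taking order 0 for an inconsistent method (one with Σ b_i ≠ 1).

2

b = (-1147/480, -53/480, 4/3, 13/6)
c = (0, -16/11, 97/44, -6/5)
Ac = (0, 0, 96/121, -293/264)
Σ b_i: (-1147/480)·1 + (-53/480)·1 + 4/3·1 + 13/6·1 = 1 ✓
b·c: (-53/480)·(-16/11) + 4/3·97/44 + 13/6·(-6/5) = 1/2 ✓
b·c²: (-53/480)·256/121 + 4/3·9409/1936 + 13/6·36/25 = 340001/36300 ≠ 1/3 ⇒ order 2.
b·Ac: 4/3·96/121 + 13/6·(-293/264) = -23467/17424 ≠ 1/6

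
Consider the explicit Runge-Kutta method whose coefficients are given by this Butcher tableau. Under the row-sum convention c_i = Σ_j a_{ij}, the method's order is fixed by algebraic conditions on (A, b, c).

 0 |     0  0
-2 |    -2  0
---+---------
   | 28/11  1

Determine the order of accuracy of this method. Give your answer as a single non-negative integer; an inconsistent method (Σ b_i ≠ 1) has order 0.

0

b = (28/11, 1)
c = (0, -2)
Σ b_i: 28/11·1 + 1·1 = 39/11 ≠ 1 ⇒ order 0.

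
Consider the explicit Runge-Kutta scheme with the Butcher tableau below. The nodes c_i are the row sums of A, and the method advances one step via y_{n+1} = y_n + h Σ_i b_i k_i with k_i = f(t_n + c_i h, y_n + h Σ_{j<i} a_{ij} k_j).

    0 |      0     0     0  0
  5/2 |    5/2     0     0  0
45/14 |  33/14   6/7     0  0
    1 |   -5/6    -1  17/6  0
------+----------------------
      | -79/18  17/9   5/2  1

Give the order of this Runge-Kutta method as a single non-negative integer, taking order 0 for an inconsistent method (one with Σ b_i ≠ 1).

1

b = (-79/18, 17/9, 5/2, 1)
c = (0, 5/2, 45/14, 1)
Ac = (0, 0, 15/7, 185/28)
Σ b_i: (-79/18)·1 + 17/9·1 + 5/2·1 + 1·1 = 1 ✓
b·c: 17/9·5/2 + 5/2·45/14 + 1·1 = 3467/252 ≠ 1/2 ⇒ order 1.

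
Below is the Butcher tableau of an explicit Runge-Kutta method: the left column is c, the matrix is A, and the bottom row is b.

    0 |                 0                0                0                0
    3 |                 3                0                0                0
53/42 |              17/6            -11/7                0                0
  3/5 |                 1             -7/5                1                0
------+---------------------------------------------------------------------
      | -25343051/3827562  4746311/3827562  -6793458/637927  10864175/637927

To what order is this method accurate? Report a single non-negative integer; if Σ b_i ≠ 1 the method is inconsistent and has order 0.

3

b = (-25343051/3827562, 4746311/3827562, -6793458/637927, 10864175/637927)
c = (0, 3, 53/42, 3/5)
Ac = (0, 0, -33/7, -617/210)
Σ b_i: (-25343051/3827562)·1 + 4746311/3827562·1 + (-6793458/637927)·1 + 10864175/637927·1 = 1 ✓
b·c: 4746311/3827562·3 + (-6793458/637927)·53/42 + 10864175/637927·3/5 = 1/2 ✓
b·c²: 4746311/3827562·9 + (-6793458/637927)·2809/1764 + 10864175/637927·9/25 = 1/3 ✓
b·Ac: (-6793458/637927)·(-33/7) + 10864175/637927·(-617/210) = 1/6 ✓
b·c³: 4746311/3827562·27 + (-6793458/637927)·148877/74088 + 10864175/637927·27/125 = 1809696149/114826860 ≠ 1/4 ⇒ order 3.
b·(c∘Ac): (-6793458/637927)·(-583/98) + 10864175/637927·(-617/350) = 42524309/1275854 ≠ 1/8
b·Ac²: (-6793458/637927)·(-99/7) + 10864175/637927·(-97087/8820) = -5924405923/160757604 ≠ 1/12
b·A²c: 10864175/637927·(-33/7) = -51216825/637927 ≠ 1/24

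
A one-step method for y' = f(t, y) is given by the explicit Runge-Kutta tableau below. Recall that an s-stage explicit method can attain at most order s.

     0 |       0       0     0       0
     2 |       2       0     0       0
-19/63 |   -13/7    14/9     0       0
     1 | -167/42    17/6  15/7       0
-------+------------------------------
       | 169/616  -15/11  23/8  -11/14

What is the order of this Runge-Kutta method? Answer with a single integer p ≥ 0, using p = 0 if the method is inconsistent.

1

b = (169/616, -15/11, 23/8, -11/14)
c = (0, 2, -19/63, 1)
Ac = (0, 0, 28/9, 246/49)
Σ b_i: 169/616·1 + (-15/11)·1 + 23/8·1 + (-11/14)·1 = 1 ✓
b·c: (-15/11)·2 + 23/8·(-19/63) + (-11/14)·1 = -3469/792 ≠ 1/2 ⇒ order 1.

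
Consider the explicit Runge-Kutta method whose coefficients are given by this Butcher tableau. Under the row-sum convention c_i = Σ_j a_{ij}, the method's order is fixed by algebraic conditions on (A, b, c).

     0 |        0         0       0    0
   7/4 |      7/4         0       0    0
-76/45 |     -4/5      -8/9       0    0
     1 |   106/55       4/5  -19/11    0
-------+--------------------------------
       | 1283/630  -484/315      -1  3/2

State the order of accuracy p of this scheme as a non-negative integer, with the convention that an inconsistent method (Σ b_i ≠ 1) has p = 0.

b = (1283/630, -484/315, -1, 3/2)
c = (0, 7/4, -76/45, 1)
Ac = (0, 0, -14/9, 2137/495)
Σ b_i: 1283/630·1 + (-484/315)·1 + (-1)·1 + 3/2·1 = 1 ✓
b·c: (-484/315)·7/4 + (-1)·(-76/45) + 3/2·1 = 1/2 ✓
b·c²: (-484/315)·49/16 + (-1)·5776/2025 + 3/2·1 = -49069/8100 ≠ 1/3 ⇒ order 2.
b·Ac: (-1)·(-14/9) + 3/2·2137/495 = 7951/990 ≠ 1/6

2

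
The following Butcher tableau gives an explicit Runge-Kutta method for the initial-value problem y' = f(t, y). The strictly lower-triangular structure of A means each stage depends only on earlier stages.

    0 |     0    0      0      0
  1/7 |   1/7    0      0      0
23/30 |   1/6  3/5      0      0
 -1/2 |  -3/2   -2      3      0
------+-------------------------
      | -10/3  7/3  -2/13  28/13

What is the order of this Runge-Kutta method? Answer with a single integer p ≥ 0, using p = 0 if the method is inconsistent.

1

b = (-10/3, 7/3, -2/13, 28/13)
c = (0, 1/7, 23/30, -1/2)
Ac = (0, 0, 3/35, 141/70)
Σ b_i: (-10/3)·1 + 7/3·1 + (-2/13)·1 + 28/13·1 = 1 ✓
b·c: 7/3·1/7 + (-2/13)·23/30 + 28/13·(-1/2) = -56/65 ≠ 1/2 ⇒ order 1.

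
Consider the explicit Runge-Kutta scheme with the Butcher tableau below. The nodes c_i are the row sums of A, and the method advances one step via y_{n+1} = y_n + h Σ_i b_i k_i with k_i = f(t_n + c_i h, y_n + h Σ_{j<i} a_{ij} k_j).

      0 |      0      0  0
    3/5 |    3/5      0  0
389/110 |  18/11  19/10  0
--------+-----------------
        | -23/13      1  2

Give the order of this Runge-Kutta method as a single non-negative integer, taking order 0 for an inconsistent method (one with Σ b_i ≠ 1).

0

b = (-23/13, 1, 2)
c = (0, 3/5, 389/110)
Ac = (0, 0, 57/50)
Σ b_i: (-23/13)·1 + 1·1 + 2·1 = 16/13 ≠ 1 ⇒ order 0.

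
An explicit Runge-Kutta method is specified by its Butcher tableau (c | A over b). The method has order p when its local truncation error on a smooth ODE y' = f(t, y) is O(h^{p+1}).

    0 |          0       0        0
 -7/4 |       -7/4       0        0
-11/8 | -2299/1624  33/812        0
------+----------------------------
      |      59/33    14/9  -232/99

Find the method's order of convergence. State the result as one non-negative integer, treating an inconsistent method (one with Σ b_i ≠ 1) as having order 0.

b = (59/33, 14/9, -232/99)
c = (0, -7/4, -11/8)
Ac = (0, 0, -33/464)
Σ b_i: 59/33·1 + 14/9·1 + (-232/99)·1 = 1 ✓
b·c: 14/9·(-7/4) + (-232/99)·(-11/8) = 1/2 ✓
b·c²: 14/9·49/16 + (-232/99)·121/64 = 1/3 ✓
b·Ac: (-232/99)·(-33/464) = 1/6 ✓; 3 stages ⇒ order 3.

3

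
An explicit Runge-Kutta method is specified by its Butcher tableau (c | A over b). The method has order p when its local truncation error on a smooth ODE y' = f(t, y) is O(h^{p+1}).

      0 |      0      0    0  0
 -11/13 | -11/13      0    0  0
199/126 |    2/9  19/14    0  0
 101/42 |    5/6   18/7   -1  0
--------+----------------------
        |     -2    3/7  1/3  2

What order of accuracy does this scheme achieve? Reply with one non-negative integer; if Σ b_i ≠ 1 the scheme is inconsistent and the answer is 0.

0

b = (-2, 3/7, 1/3, 2)
c = (0, -11/13, 199/126, 101/42)
Ac = (0, 0, -209/182, -6151/1638)
Σ b_i: (-2)·1 + 3/7·1 + 1/3·1 + 2·1 = 16/21 ≠ 1 ⇒ order 0.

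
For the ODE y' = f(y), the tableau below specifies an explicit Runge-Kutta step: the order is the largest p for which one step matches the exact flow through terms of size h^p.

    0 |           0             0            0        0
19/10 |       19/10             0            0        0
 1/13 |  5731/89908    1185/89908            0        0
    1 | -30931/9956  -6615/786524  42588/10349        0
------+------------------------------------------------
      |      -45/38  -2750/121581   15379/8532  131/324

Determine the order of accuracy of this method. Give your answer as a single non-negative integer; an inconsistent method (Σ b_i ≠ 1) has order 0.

b = (-45/38, -2750/121581, 15379/8532, 131/324)
c = (0, 19/10, 1/13, 1)
Ac = (0, 0, 237/9464, 315/1048)
Σ b_i: (-45/38)·1 + (-2750/121581)·1 + 15379/8532·1 + 131/324·1 = 1 ✓
b·c: (-2750/121581)·19/10 + 15379/8532·1/13 + 131/324·1 = 1/2 ✓
b·c²: (-2750/121581)·361/100 + 15379/8532·1/169 + 131/324·1 = 1/3 ✓
b·Ac: 15379/8532·237/9464 + 131/324·315/1048 = 1/6 ✓
b·c³: (-2750/121581)·6859/1000 + 15379/8532·1/2197 + 131/324·1 = 1/4 ✓
b·(c∘Ac): 15379/8532·237/123032 + 131/324·315/1048 = 1/8 ✓
b·Ac²: 15379/8532·4503/94640 + 131/324·(-63/10480) = 1/12 ✓
b·A²c: 131/324·27/262 = 1/24 ✓; 4 stages ⇒ order 4.

4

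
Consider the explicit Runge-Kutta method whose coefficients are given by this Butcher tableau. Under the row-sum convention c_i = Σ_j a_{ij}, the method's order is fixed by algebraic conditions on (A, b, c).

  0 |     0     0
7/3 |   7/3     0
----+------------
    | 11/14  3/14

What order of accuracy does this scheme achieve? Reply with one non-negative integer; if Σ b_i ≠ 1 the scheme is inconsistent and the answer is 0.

2

b = (11/14, 3/14)
c = (0, 7/3)
Σ b_i: 11/14·1 + 3/14·1 = 1 ✓
b·c: 3/14·7/3 = 1/2 ✓; 2 stages ⇒ order 2.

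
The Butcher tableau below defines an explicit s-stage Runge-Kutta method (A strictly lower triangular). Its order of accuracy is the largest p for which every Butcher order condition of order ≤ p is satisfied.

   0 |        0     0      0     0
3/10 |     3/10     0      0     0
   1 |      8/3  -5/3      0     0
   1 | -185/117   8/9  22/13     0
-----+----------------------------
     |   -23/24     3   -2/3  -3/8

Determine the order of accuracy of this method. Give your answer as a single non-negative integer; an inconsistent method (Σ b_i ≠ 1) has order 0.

b = (-23/24, 3, -2/3, -3/8)
c = (0, 3/10, 1, 1)
Ac = (0, 0, -1/2, 382/195)
Σ b_i: (-23/24)·1 + 3·1 + (-2/3)·1 + (-3/8)·1 = 1 ✓
b·c: 3·3/10 + (-2/3)·1 + (-3/8)·1 = -17/120 ≠ 1/2 ⇒ order 1.

1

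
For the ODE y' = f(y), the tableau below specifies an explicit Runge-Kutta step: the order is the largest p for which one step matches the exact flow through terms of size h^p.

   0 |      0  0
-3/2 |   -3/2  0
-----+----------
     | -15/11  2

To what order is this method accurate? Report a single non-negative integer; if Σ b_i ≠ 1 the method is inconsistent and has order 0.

b = (-15/11, 2)
c = (0, -3/2)
Σ b_i: (-15/11)·1 + 2·1 = 7/11 ≠ 1 ⇒ order 0.

0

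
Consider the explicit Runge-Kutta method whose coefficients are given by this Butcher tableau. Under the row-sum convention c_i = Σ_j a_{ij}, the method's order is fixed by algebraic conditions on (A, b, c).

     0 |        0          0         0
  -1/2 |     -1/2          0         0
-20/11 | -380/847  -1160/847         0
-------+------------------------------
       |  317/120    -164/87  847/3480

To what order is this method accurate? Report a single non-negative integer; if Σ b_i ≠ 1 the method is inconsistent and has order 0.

b = (317/120, -164/87, 847/3480)
c = (0, -1/2, -20/11)
Ac = (0, 0, 580/847)
Σ b_i: 317/120·1 + (-164/87)·1 + 847/3480·1 = 1 ✓
b·c: (-164/87)·(-1/2) + 847/3480·(-20/11) = 1/2 ✓
b·c²: (-164/87)·1/4 + 847/3480·400/121 = 1/3 ✓
b·Ac: 847/3480·580/847 = 1/6 ✓; 3 stages ⇒ order 3.

3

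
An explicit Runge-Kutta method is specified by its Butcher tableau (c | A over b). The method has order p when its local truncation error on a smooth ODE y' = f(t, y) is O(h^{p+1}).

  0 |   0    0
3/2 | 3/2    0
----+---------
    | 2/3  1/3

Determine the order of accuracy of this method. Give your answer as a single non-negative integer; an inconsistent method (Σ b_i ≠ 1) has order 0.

b = (2/3, 1/3)
c = (0, 3/2)
Σ b_i: 2/3·1 + 1/3·1 = 1 ✓
b·c: 1/3·3/2 = 1/2 ✓; 2 stages ⇒ order 2.

2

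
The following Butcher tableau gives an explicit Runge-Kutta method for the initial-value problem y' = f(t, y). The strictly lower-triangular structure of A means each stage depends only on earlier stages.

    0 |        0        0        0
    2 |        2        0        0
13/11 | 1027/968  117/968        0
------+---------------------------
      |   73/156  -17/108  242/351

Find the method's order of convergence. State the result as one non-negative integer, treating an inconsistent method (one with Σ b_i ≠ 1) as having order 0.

3

b = (73/156, -17/108, 242/351)
c = (0, 2, 13/11)
Ac = (0, 0, 117/484)
Σ b_i: 73/156·1 + (-17/108)·1 + 242/351·1 = 1 ✓
b·c: (-17/108)·2 + 242/351·13/11 = 1/2 ✓
b·c²: (-17/108)·4 + 242/351·169/121 = 1/3 ✓
b·Ac: 242/351·117/484 = 1/6 ✓; 3 stages ⇒ order 3.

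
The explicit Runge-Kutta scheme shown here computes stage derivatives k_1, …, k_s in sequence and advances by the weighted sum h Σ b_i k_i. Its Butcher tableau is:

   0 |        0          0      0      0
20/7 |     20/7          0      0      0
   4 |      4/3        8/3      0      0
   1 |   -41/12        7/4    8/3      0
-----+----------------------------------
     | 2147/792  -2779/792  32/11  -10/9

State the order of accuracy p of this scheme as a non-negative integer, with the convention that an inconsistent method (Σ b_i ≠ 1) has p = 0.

2

b = (2147/792, -2779/792, 32/11, -10/9)
c = (0, 20/7, 4, 1)
Ac = (0, 0, 160/21, 47/3)
Σ b_i: 2147/792·1 + (-2779/792)·1 + 32/11·1 + (-10/9)·1 = 1 ✓
b·c: (-2779/792)·20/7 + 32/11·4 + (-10/9)·1 = 1/2 ✓
b·c²: (-2779/792)·400/49 + 32/11·16 + (-10/9)·1 = 11636/693 ≠ 1/3 ⇒ order 2.
b·Ac: 32/11·160/21 + (-10/9)·47/3 = 9890/2079 ≠ 1/6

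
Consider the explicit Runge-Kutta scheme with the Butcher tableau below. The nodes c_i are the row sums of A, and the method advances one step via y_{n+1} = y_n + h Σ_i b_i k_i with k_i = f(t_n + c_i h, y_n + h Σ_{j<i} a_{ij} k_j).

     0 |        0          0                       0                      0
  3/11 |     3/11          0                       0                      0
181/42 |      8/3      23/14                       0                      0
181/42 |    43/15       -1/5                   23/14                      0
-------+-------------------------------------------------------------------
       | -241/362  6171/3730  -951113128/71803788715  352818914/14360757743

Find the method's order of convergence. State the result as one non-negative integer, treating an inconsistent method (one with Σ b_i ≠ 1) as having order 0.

3

b = (-241/362, 6171/3730, -951113128/71803788715, 352818914/14360757743)
c = (0, 3/11, 181/42, 181/42)
Ac = (0, 0, 69/154, 227201/32340)
Σ b_i: (-241/362)·1 + 6171/3730·1 + (-951113128/71803788715)·1 + 352818914/14360757743·1 = 1 ✓
b·c: 6171/3730·3/11 + (-951113128/71803788715)·181/42 + 352818914/14360757743·181/42 = 1/2 ✓
b·c²: 6171/3730·9/121 + (-951113128/71803788715)·32761/1764 + 352818914/14360757743·32761/1764 = 1/3 ✓
b·Ac: (-951113128/71803788715)·69/154 + 352818914/14360757743·227201/32340 = 1/6 ✓
b·c³: 6171/3730·27/1331 + (-951113128/71803788715)·5929741/74088 + 352818914/14360757743·5929741/74088 = 2605/2772 ≠ 1/4 ⇒ order 3.
b·(c∘Ac): (-951113128/71803788715)·4163/2156 + 352818914/14360757743·41123381/1358280 = 181/252 ≠ 1/8
b·Ac²: (-951113128/71803788715)·207/1694 + 352818914/14360757743·455647051/14941080 = 440823781/589634892 ≠ 1/12
b·A²c: 352818914/14360757743·1587/2156 = 5713506291/315936670346 ≠ 1/24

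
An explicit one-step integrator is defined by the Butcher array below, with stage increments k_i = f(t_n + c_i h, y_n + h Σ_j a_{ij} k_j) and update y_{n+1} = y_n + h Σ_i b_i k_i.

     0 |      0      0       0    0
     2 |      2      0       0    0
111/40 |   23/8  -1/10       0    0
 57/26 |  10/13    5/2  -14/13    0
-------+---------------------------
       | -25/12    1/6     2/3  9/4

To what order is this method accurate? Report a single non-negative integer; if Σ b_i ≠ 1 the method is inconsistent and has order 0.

b = (-25/12, 1/6, 2/3, 9/4)
c = (0, 2, 111/40, 57/26)
Ac = (0, 0, -1/5, 523/260)
Σ b_i: (-25/12)·1 + 1/6·1 + 2/3·1 + 9/4·1 = 1 ✓
b·c: 1/6·2 + 2/3·111/40 + 9/4·57/26 = 11101/1560 ≠ 1/2 ⇒ order 1.

1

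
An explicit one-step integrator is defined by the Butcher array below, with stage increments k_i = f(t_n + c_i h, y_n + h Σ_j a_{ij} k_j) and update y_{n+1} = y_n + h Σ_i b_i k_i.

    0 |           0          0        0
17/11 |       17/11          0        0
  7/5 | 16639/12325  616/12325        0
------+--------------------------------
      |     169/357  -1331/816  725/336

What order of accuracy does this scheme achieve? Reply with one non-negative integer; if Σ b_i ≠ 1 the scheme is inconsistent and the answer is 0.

b = (169/357, -1331/816, 725/336)
c = (0, 17/11, 7/5)
Ac = (0, 0, 56/725)
Σ b_i: 169/357·1 + (-1331/816)·1 + 725/336·1 = 1 ✓
b·c: (-1331/816)·17/11 + 725/336·7/5 = 1/2 ✓
b·c²: (-1331/816)·289/121 + 725/336·49/25 = 1/3 ✓
b·Ac: 725/336·56/725 = 1/6 ✓; 3 stages ⇒ order 3.

3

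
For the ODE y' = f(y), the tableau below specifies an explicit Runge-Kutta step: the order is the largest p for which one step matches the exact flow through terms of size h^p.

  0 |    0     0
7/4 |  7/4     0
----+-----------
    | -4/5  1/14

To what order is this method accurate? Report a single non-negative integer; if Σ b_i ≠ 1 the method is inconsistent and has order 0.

0

b = (-4/5, 1/14)
c = (0, 7/4)
Σ b_i: (-4/5)·1 + 1/14·1 = -51/70 ≠ 1 ⇒ order 0.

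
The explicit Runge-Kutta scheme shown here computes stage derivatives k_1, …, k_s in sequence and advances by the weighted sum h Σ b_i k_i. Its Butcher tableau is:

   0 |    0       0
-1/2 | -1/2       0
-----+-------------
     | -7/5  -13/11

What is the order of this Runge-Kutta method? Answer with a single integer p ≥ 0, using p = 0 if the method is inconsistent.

0

b = (-7/5, -13/11)
c = (0, -1/2)
Σ b_i: (-7/5)·1 + (-13/11)·1 = -142/55 ≠ 1 ⇒ order 0.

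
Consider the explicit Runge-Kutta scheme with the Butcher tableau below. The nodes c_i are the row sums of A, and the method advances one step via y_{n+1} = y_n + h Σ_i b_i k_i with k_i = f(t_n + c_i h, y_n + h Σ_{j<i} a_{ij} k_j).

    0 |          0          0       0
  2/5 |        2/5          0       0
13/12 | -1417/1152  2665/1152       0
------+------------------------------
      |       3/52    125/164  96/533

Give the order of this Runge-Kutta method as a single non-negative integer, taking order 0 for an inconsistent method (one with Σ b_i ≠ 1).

b = (3/52, 125/164, 96/533)
c = (0, 2/5, 13/12)
Ac = (0, 0, 533/576)
Σ b_i: 3/52·1 + 125/164·1 + 96/533·1 = 1 ✓
b·c: 125/164·2/5 + 96/533·13/12 = 1/2 ✓
b·c²: 125/164·4/25 + 96/533·169/144 = 1/3 ✓
b·Ac: 96/533·533/576 = 1/6 ✓; 3 stages ⇒ order 3.

3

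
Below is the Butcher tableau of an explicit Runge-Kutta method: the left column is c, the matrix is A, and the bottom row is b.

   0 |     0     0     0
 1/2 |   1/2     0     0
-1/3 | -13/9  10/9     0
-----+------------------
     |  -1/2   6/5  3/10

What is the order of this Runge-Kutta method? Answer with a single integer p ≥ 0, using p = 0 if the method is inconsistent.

b = (-1/2, 6/5, 3/10)
c = (0, 1/2, -1/3)
Ac = (0, 0, 5/9)
Σ b_i: (-1/2)·1 + 6/5·1 + 3/10·1 = 1 ✓
b·c: 6/5·1/2 + 3/10·(-1/3) = 1/2 ✓
b·c²: 6/5·1/4 + 3/10·1/9 = 1/3 ✓
b·Ac: 3/10·5/9 = 1/6 ✓; 3 stages ⇒ order 3.

3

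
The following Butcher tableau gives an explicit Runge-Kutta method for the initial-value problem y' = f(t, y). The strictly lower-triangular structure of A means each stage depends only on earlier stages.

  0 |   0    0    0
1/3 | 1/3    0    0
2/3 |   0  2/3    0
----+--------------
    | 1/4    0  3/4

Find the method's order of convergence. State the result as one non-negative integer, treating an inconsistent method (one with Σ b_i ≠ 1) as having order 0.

3

b = (1/4, 0, 3/4)
c = (0, 1/3, 2/3)
Ac = (0, 0, 2/9)
Σ b_i: 1/4·1 + 3/4·1 = 1 ✓
b·c: 3/4·2/3 = 1/2 ✓
b·c²: 3/4·4/9 = 1/3 ✓
b·Ac: 3/4·2/9 = 1/6 ✓; 3 stages ⇒ order 3.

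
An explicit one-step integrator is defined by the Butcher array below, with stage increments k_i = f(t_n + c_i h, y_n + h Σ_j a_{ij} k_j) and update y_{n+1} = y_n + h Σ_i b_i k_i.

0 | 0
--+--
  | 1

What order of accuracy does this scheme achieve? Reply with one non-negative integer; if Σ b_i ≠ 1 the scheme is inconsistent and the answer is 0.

b = (1)
c = (0)
Σ b_i: 1·1 = 1 ✓; 1 stage ⇒ order 1.

1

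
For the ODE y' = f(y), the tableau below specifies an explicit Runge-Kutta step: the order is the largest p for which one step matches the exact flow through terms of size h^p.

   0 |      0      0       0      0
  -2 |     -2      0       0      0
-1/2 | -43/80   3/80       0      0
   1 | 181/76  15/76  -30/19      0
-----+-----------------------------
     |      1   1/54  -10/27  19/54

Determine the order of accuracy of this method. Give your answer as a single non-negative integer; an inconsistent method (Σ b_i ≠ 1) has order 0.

b = (1, 1/54, -10/27, 19/54)
c = (0, -2, -1/2, 1)
Ac = (0, 0, -3/40, 15/38)
Σ b_i: 1·1 + 1/54·1 + (-10/27)·1 + 19/54·1 = 1 ✓
b·c: 1/54·(-2) + (-10/27)·(-1/2) + 19/54·1 = 1/2 ✓
b·c²: 1/54·4 + (-10/27)·1/4 + 19/54·1 = 1/3 ✓
b·Ac: (-10/27)·(-3/40) + 19/54·15/38 = 1/6 ✓
b·c³: 1/54·(-8) + (-10/27)·(-1/8) + 19/54·1 = 1/4 ✓
b·(c∘Ac): (-10/27)·3/80 + 19/54·15/38 = 1/8 ✓
b·Ac²: (-10/27)·3/20 + 19/54·15/38 = 1/12 ✓
b·A²c: 19/54·9/76 = 1/24 ✓; 4 stages ⇒ order 4.

4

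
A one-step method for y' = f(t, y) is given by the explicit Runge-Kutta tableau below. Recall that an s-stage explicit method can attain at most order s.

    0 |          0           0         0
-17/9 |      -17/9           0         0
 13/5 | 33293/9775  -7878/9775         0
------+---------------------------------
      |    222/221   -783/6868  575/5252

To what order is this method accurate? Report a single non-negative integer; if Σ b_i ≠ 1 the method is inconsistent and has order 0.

3

b = (222/221, -783/6868, 575/5252)
c = (0, -17/9, 13/5)
Ac = (0, 0, 2626/1725)
Σ b_i: 222/221·1 + (-783/6868)·1 + 575/5252·1 = 1 ✓
b·c: (-783/6868)·(-17/9) + 575/5252·13/5 = 1/2 ✓
b·c²: (-783/6868)·289/81 + 575/5252·169/25 = 1/3 ✓
b·Ac: 575/5252·2626/1725 = 1/6 ✓; 3 stages ⇒ order 3.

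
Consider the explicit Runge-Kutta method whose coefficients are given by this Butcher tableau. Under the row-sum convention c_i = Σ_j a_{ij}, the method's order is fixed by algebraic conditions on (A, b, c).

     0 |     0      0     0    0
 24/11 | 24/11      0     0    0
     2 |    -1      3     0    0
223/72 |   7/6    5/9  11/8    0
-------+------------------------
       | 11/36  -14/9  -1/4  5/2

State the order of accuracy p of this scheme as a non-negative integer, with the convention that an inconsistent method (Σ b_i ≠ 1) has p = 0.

b = (11/36, -14/9, -1/4, 5/2)
c = (0, 24/11, 2, 223/72)
Ac = (0, 0, 72/11, 523/132)
Σ b_i: 11/36·1 + (-14/9)·1 + (-1/4)·1 + 5/2·1 = 1 ✓
b·c: (-14/9)·24/11 + (-1/4)·2 + 5/2·223/72 = 6097/1584 ≠ 1/2 ⇒ order 1.

1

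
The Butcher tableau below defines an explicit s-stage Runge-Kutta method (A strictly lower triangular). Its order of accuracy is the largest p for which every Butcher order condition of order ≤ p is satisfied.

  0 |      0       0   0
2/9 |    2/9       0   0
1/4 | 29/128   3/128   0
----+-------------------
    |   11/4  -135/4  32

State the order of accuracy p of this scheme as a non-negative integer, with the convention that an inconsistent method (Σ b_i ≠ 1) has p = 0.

3

b = (11/4, -135/4, 32)
c = (0, 2/9, 1/4)
Ac = (0, 0, 1/192)
Σ b_i: 11/4·1 + (-135/4)·1 + 32·1 = 1 ✓
b·c: (-135/4)·2/9 + 32·1/4 = 1/2 ✓
b·c²: (-135/4)·4/81 + 32·1/16 = 1/3 ✓
b·Ac: 32·1/192 = 1/6 ✓; 3 stages ⇒ order 3.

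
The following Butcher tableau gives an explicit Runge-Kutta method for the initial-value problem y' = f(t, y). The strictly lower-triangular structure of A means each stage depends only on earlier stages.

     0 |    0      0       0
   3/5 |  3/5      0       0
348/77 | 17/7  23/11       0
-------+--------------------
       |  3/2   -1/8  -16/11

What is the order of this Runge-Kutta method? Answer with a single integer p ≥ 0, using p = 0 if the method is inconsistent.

b = (3/2, -1/8, -16/11)
c = (0, 3/5, 348/77)
Ac = (0, 0, 69/55)
Σ b_i: 3/2·1 + (-1/8)·1 + (-16/11)·1 = -7/88 ≠ 1 ⇒ order 0.

0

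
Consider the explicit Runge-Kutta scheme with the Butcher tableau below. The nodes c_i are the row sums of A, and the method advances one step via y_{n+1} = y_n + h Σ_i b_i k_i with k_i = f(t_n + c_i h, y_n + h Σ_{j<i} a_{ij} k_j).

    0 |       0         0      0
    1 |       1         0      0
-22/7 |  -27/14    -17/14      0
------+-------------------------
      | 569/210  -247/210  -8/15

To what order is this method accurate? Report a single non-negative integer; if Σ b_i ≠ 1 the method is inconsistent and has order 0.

b = (569/210, -247/210, -8/15)
c = (0, 1, -22/7)
Ac = (0, 0, -17/14)
Σ b_i: 569/210·1 + (-247/210)·1 + (-8/15)·1 = 1 ✓
b·c: (-247/210)·1 + (-8/15)·(-22/7) = 1/2 ✓
b·c²: (-247/210)·1 + (-8/15)·484/49 = -9473/1470 ≠ 1/3 ⇒ order 2.
b·Ac: (-8/15)·(-17/14) = 68/105 ≠ 1/6

2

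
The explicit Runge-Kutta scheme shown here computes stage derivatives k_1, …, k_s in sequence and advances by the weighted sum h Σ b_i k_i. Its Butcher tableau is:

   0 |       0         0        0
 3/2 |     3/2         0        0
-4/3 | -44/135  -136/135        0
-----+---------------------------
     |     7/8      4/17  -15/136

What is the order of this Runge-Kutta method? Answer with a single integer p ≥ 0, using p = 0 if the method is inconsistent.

3

b = (7/8, 4/17, -15/136)
c = (0, 3/2, -4/3)
Ac = (0, 0, -68/45)
Σ b_i: 7/8·1 + 4/17·1 + (-15/136)·1 = 1 ✓
b·c: 4/17·3/2 + (-15/136)·(-4/3) = 1/2 ✓
b·c²: 4/17·9/4 + (-15/136)·16/9 = 1/3 ✓
b·Ac: (-15/136)·(-68/45) = 1/6 ✓; 3 stages ⇒ order 3.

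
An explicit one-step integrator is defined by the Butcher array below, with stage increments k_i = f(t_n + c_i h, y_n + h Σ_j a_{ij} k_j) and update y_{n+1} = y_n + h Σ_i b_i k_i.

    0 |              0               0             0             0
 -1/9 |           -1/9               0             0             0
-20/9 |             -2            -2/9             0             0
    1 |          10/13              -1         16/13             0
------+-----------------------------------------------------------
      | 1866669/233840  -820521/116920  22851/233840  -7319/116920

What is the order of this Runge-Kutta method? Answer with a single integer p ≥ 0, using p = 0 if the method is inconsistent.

b = (1866669/233840, -820521/116920, 22851/233840, -7319/116920)
c = (0, -1/9, -20/9, 1)
Ac = (0, 0, 2/81, -307/117)
Σ b_i: 1866669/233840·1 + (-820521/116920)·1 + 22851/233840·1 + (-7319/116920)·1 = 1 ✓
b·c: (-820521/116920)·(-1/9) + 22851/233840·(-20/9) + (-7319/116920)·1 = 1/2 ✓
b·c²: (-820521/116920)·1/81 + 22851/233840·400/81 + (-7319/116920)·1 = 1/3 ✓
b·Ac: 22851/233840·2/81 + (-7319/116920)·(-307/117) = 1/6 ✓
b·c³: (-820521/116920)·(-1/729) + 22851/233840·(-8000/729) + (-7319/116920)·1 = -1065767/947052 ≠ 1/4 ⇒ order 3.
b·(c∘Ac): 22851/233840·(-40/729) + (-7319/116920)·(-307/117) = 1504789/9470520 ≠ 1/8
b·Ac²: 22851/233840·(-2/729) + (-7319/116920)·2129/351 = -179921/473526 ≠ 1/12
b·A²c: (-7319/116920)·32/1053 = -2252/1183815 ≠ 1/24

3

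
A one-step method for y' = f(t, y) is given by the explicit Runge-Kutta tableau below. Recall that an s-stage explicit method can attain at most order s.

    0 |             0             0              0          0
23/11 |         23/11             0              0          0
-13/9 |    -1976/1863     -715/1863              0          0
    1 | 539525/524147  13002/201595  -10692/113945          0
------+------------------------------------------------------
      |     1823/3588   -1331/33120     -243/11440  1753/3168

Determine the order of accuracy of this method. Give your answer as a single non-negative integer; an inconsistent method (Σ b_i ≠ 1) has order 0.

4

b = (1823/3588, -1331/33120, -243/11440, 1753/3168)
c = (0, 23/11, -13/9, 1)
Ac = (0, 0, -65/81, 474/1753)
Σ b_i: 1823/3588·1 + (-1331/33120)·1 + (-243/11440)·1 + 1753/3168·1 = 1 ✓
b·c: (-1331/33120)·23/11 + (-243/11440)·(-13/9) + 1753/3168·1 = 1/2 ✓
b·c²: (-1331/33120)·529/121 + (-243/11440)·169/81 + 1753/3168·1 = 1/3 ✓
b·Ac: (-243/11440)·(-65/81) + 1753/3168·474/1753 = 1/6 ✓
b·c³: (-1331/33120)·12167/1331 + (-243/11440)·(-2197/729) + 1753/3168·1 = 1/4 ✓
b·(c∘Ac): (-243/11440)·845/729 + 1753/3168·474/1753 = 1/8 ✓
b·Ac²: (-243/11440)·(-1495/891) + 1753/3168·1662/19283 = 1/12 ✓
b·A²c: 1753/3168·132/1753 = 1/24 ✓; 4 stages ⇒ order 4.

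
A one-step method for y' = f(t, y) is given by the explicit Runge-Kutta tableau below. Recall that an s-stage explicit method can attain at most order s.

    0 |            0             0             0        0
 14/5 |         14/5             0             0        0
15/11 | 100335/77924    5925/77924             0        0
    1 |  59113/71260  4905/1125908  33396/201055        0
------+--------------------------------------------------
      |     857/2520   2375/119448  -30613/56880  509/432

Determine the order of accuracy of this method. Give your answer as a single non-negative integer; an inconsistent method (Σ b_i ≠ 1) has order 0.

b = (857/2520, 2375/119448, -30613/56880, 509/432)
c = (0, 14/5, 15/11, 1)
Ac = (0, 0, 1185/5566, 243/1018)
Σ b_i: 857/2520·1 + 2375/119448·1 + (-30613/56880)·1 + 509/432·1 = 1 ✓
b·c: 2375/119448·14/5 + (-30613/56880)·15/11 + 509/432·1 = 1/2 ✓
b·c²: 2375/119448·196/25 + (-30613/56880)·225/121 + 509/432·1 = 1/3 ✓
b·Ac: (-30613/56880)·1185/5566 + 509/432·243/1018 = 1/6 ✓
b·c³: 2375/119448·2744/125 + (-30613/56880)·3375/1331 + 509/432·1 = 1/4 ✓
b·(c∘Ac): (-30613/56880)·17775/61226 + 509/432·243/1018 = 1/8 ✓
b·Ac²: (-30613/56880)·1659/2783 + 509/432·873/2545 = 1/12 ✓
b·A²c: 509/432·18/509 = 1/24 ✓; 4 stages ⇒ order 4.

4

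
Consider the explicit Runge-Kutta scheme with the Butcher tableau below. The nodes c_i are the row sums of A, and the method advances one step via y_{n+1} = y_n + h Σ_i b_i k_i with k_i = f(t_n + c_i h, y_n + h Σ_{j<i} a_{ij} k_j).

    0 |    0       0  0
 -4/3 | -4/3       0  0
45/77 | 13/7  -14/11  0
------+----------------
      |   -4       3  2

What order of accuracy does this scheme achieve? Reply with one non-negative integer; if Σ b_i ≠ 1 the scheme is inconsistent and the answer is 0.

1

b = (-4, 3, 2)
c = (0, -4/3, 45/77)
Ac = (0, 0, 56/33)
Σ b_i: (-4)·1 + 3·1 + 2·1 = 1 ✓
b·c: 3·(-4/3) + 2·45/77 = -218/77 ≠ 1/2 ⇒ order 1.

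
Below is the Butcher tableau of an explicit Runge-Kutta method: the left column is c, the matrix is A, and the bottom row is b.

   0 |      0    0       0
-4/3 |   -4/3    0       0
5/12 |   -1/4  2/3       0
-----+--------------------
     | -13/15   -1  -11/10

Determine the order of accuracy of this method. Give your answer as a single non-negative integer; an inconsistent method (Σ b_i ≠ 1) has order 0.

b = (-13/15, -1, -11/10)
c = (0, -4/3, 5/12)
Ac = (0, 0, -8/9)
Σ b_i: (-13/15)·1 + (-1)·1 + (-11/10)·1 = -89/30 ≠ 1 ⇒ order 0.

0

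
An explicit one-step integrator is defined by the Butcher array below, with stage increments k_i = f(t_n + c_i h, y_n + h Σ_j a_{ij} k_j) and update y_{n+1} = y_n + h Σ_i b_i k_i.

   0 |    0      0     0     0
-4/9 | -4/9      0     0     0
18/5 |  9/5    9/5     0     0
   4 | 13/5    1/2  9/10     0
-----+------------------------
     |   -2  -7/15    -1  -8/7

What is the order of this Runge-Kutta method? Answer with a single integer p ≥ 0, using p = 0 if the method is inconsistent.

b = (-2, -7/15, -1, -8/7)
c = (0, -4/9, 18/5, 4)
Ac = (0, 0, -4/5, 679/225)
Σ b_i: (-2)·1 + (-7/15)·1 + (-1)·1 + (-8/7)·1 = -484/105 ≠ 1 ⇒ order 0.

0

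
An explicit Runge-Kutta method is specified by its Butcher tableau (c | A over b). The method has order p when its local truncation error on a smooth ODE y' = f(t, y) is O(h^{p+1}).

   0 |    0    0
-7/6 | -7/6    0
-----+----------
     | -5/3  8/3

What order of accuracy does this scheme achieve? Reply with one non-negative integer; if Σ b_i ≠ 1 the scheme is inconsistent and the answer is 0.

b = (-5/3, 8/3)
c = (0, -7/6)
Σ b_i: (-5/3)·1 + 8/3·1 = 1 ✓
b·c: 8/3·(-7/6) = -28/9 ≠ 1/2 ⇒ order 1.

1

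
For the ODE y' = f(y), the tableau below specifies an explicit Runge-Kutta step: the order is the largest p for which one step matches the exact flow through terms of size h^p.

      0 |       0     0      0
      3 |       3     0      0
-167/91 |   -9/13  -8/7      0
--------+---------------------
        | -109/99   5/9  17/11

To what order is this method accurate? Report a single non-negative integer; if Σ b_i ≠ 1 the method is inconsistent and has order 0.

1

b = (-109/99, 5/9, 17/11)
c = (0, 3, -167/91)
Ac = (0, 0, -24/7)
Σ b_i: (-109/99)·1 + 5/9·1 + 17/11·1 = 1 ✓
b·c: 5/9·3 + 17/11·(-167/91) = -3512/3003 ≠ 1/2 ⇒ order 1.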